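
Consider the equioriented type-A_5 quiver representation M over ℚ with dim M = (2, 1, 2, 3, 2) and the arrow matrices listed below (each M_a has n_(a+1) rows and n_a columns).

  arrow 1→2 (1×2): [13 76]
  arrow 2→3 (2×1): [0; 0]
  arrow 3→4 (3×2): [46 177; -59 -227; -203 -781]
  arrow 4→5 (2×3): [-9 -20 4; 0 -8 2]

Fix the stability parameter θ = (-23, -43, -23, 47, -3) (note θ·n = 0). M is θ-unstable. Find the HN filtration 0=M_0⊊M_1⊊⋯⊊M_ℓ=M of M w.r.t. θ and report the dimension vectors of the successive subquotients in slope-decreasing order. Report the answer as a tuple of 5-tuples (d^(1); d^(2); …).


Barcode: M ≅ I[1,1], I[1,2], I[3,5]^2, I[4,4]. HN layers by μ_θ (4 steps, strictly decreasing):
  μ^(1)=47; μ^(2)=22; μ^(3)=-23; μ^(4)=-33

((0, 0, 0, 1, 0); (0, 0, 0, 2, 2); (1, 0, 2, 0, 0); (1, 1, 0, 0, 0))


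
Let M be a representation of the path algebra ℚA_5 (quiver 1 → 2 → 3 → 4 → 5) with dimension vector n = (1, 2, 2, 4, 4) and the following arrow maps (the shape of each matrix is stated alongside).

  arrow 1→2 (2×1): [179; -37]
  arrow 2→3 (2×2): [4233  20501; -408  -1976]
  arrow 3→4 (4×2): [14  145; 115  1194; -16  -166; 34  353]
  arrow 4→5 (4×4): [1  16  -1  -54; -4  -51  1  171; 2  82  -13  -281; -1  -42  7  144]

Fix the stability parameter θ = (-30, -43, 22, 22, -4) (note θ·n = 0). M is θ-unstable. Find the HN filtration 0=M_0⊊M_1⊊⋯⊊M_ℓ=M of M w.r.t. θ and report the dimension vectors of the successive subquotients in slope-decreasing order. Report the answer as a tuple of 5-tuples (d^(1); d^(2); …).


Barcode: M ≅ I[1,5], I[2,2], I[3,5], I[4,4], I[4,5], I[5,5]. HN layers by μ_θ (6 steps, strictly decreasing):
  μ^(1)=22; μ^(2)=40/3; μ^(3)=9; μ^(4)=-4; μ^(5)=-73/2; μ^(6)=-43

((0, 0, 0, 1, 0); (0, 0, 2, 2, 2); (0, 0, 0, 1, 1); (0, 0, 0, 0, 1); (1, 1, 0, 0, 0); (0, 1, 0, 0, 0))


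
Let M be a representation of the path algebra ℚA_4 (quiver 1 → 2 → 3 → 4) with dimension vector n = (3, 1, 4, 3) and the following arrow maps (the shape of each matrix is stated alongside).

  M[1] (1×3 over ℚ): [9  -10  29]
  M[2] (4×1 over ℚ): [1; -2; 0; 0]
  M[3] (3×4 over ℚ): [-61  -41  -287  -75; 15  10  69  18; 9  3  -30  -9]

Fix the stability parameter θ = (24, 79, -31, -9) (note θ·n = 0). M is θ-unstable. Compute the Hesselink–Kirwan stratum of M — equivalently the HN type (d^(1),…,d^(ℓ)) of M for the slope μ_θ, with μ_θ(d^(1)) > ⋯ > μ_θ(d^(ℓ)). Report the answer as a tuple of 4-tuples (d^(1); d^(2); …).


Via rank(M_{q-1}∘⋯∘M_p): M ≅ I[1,1]^2, I[1,4], I[3,3], I[3,4]^2.
μ_θ-semistable layers: μ^(1)=24; μ^(2)=63/4; μ^(3)=-9; μ^(4)=-31

((2, 0, 0, 0); (1, 1, 1, 1); (0, 0, 0, 2); (0, 0, 3, 0))


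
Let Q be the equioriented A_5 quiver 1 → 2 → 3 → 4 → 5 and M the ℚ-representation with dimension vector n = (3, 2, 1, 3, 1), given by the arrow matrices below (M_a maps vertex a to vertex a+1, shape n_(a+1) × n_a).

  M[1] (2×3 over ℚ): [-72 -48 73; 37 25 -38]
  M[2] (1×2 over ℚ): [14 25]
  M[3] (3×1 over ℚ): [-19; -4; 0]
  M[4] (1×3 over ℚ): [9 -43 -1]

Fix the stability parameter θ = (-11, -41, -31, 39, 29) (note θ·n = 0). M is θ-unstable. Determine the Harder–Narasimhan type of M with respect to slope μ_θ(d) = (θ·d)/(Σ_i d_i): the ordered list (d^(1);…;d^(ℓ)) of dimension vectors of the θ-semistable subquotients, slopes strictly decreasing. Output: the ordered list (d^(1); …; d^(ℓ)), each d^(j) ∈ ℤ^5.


Interval decomposition of M: I[1,1], I[1,2], I[1,5], I[4,4]^2.
HN type (ℓ=5): μ^(1)=39; μ^(2)=34; μ^(3)=-11; μ^(4)=-26; μ^(5)=-83/3

((0, 0, 0, 2, 0); (0, 0, 0, 1, 1); (1, 0, 0, 0, 0); (1, 1, 0, 0, 0); (1, 1, 1, 0, 0))


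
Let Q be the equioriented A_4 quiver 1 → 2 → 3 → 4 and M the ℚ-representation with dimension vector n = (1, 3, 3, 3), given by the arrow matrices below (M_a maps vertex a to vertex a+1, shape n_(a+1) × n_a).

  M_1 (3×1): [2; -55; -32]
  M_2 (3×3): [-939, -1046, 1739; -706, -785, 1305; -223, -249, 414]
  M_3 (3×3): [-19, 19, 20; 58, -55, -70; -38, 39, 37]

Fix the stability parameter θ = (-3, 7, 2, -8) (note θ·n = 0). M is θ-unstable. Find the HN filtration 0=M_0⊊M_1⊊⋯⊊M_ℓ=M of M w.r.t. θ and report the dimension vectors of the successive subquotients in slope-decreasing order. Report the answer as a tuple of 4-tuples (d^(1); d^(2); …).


Via rank(M_{q-1}∘⋯∘M_p): M ≅ I[1,4], I[2,4]^2.
μ_θ-semistable layers: μ^(1)=1/3; μ^(2)=-3

((0, 3, 3, 3); (1, 0, 0, 0))


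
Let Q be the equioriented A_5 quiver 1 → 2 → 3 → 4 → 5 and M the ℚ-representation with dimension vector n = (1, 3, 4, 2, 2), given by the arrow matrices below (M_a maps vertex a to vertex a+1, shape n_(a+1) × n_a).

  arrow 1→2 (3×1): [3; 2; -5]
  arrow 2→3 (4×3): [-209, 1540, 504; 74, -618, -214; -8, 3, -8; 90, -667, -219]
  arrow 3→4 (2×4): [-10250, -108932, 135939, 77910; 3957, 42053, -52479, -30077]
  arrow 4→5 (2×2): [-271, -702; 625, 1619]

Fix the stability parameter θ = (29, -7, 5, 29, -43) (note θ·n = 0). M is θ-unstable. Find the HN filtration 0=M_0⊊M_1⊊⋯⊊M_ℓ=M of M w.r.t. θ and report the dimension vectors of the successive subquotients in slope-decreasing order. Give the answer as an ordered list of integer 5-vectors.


Interval decomposition of M: I[1,5], I[2,3], I[2,5], I[3,3].
HN type (ℓ=4): μ^(1)=5; μ^(2)=13/5; μ^(3)=-3; μ^(4)=-7

((0, 0, 2, 0, 0); (1, 1, 1, 1, 1); (0, 0, 1, 1, 1); (0, 2, 0, 0, 0))


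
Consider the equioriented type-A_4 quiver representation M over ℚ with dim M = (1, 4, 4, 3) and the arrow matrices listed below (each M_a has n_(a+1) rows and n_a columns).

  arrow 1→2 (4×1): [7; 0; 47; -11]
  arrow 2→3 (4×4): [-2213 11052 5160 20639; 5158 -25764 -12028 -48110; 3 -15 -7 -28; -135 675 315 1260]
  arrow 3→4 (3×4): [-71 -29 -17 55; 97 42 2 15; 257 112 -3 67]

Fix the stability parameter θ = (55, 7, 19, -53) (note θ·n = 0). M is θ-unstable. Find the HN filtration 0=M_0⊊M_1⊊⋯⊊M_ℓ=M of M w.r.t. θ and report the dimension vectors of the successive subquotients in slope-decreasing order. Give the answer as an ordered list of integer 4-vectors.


Via rank(M_{q-1}∘⋯∘M_p): M ≅ I[1,2], I[2,2], I[2,4]^2, I[3,3], I[3,4].
μ_θ-semistable layers: μ^(1)=31; μ^(2)=19; μ^(3)=7; μ^(4)=-9; μ^(5)=-17

((1, 1, 0, 0); (0, 0, 1, 0); (0, 1, 0, 0); (0, 2, 2, 2); (0, 0, 1, 1))


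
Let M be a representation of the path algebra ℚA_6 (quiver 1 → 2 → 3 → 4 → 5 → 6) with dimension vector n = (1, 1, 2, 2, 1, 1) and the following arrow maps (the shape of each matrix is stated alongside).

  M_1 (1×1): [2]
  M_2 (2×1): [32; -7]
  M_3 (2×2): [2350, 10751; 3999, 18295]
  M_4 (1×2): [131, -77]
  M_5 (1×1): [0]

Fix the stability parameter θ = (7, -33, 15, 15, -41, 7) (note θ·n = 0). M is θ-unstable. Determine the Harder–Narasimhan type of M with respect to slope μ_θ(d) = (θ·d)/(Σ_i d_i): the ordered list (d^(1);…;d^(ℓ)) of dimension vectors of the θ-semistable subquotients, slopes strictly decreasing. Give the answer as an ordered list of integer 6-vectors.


Via rank(M_{q-1}∘⋯∘M_p): M ≅ I[1,5], I[3,4], I[6,6].
μ_θ-semistable layers: μ^(1)=15; μ^(2)=7; μ^(3)=-11/3; μ^(4)=-13

((0, 0, 1, 1, 0, 0); (0, 0, 0, 0, 0, 1); (0, 0, 1, 1, 1, 0); (1, 1, 0, 0, 0, 0))


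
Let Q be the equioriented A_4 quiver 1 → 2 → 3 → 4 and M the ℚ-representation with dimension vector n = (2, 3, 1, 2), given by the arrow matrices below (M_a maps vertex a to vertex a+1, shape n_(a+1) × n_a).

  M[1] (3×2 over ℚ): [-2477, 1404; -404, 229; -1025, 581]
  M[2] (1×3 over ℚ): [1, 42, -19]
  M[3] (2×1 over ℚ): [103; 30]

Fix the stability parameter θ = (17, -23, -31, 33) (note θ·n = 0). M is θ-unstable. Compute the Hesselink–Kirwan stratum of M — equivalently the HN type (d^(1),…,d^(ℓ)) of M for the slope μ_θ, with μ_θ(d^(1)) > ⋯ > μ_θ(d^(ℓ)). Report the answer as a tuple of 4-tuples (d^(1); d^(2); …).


Barcode: M ≅ I[1,2], I[1,4], I[2,2], I[4,4]. HN layers by μ_θ (4 steps, strictly decreasing):
  μ^(1)=33; μ^(2)=-3; μ^(3)=-37/3; μ^(4)=-23

((0, 0, 0, 2); (1, 1, 0, 0); (1, 1, 1, 0); (0, 1, 0, 0))


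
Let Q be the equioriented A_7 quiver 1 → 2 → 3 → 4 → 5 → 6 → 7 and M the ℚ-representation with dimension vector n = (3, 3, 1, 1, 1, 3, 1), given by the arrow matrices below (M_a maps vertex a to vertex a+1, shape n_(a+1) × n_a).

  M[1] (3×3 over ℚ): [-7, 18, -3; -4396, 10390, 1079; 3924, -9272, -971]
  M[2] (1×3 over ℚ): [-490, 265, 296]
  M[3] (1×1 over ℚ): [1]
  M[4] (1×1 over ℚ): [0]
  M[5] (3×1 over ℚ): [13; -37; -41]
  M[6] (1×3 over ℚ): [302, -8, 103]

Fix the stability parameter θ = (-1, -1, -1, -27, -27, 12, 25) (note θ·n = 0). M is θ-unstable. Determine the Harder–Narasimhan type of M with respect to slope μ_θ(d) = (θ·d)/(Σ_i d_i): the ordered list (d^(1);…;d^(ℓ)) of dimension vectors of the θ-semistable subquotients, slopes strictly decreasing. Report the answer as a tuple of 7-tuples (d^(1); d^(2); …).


Barcode: M ≅ I[1,2]^2, I[1,4], I[5,7], I[6,6]^2. HN layers by μ_θ (5 steps, strictly decreasing):
  μ^(1)=25; μ^(2)=12; μ^(3)=-1; μ^(4)=-15/2; μ^(5)=-27

((0, 0, 0, 0, 0, 0, 1); (0, 0, 0, 0, 0, 3, 0); (2, 2, 0, 0, 0, 0, 0); (1, 1, 1, 1, 0, 0, 0); (0, 0, 0, 0, 1, 0, 0))


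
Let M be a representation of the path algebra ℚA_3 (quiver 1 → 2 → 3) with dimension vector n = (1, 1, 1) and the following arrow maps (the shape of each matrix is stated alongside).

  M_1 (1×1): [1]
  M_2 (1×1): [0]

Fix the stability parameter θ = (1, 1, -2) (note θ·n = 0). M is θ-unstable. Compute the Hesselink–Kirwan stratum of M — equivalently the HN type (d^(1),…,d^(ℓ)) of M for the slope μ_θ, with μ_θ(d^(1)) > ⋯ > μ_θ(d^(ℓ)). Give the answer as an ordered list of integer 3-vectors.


Barcode: M ≅ I[1,2], I[3,3]. HN layers by μ_θ (2 steps, strictly decreasing):
  μ^(1)=1; μ^(2)=-2

((1, 1, 0); (0, 0, 1))


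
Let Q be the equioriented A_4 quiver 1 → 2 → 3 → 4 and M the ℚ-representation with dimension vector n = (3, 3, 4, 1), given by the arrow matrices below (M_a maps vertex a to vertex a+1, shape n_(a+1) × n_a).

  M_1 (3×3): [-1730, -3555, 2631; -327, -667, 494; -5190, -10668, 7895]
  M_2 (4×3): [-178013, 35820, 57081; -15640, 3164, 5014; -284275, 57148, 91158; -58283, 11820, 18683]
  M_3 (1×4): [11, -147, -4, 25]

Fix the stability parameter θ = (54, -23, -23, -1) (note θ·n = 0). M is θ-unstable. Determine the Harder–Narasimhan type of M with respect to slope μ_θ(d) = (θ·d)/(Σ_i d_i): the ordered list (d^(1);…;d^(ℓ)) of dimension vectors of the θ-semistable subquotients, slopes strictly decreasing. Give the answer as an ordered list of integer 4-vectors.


Barcode: M ≅ I[1,3]^2, I[1,4], I[3,3]. HN layers by μ_θ (3 steps, strictly decreasing):
  μ^(1)=8/3; μ^(2)=7/4; μ^(3)=-23

((2, 2, 2, 0); (1, 1, 1, 1); (0, 0, 1, 0))


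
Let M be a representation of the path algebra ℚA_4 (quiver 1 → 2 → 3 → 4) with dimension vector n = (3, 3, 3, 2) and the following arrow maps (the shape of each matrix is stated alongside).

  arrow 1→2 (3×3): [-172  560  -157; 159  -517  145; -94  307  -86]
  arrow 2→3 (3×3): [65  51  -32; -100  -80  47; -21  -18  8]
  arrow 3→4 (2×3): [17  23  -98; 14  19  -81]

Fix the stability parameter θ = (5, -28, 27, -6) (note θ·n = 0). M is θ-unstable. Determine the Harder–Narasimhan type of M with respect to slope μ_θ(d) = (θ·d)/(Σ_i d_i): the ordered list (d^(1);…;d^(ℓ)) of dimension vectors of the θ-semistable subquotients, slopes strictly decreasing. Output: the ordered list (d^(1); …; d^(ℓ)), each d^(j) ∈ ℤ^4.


Interval decomposition of M: I[1,3], I[1,4]^2.
HN type (ℓ=3): μ^(1)=27; μ^(2)=21/2; μ^(3)=-23/2

((0, 0, 1, 0); (0, 0, 2, 2); (3, 3, 0, 0))


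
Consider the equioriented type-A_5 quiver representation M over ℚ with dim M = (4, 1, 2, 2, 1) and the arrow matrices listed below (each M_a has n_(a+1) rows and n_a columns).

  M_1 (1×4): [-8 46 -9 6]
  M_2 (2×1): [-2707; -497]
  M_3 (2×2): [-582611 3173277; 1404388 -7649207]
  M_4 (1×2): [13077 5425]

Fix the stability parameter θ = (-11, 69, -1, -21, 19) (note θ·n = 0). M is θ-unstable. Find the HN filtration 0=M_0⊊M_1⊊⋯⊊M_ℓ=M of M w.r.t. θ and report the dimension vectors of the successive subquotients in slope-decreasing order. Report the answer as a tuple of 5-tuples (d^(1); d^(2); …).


Via rank(M_{q-1}∘⋯∘M_p): M ≅ I[1,1]^3, I[1,5], I[3,4].
μ_θ-semistable layers: μ^(1)=19; μ^(2)=47/3; μ^(3)=-11

((0, 0, 0, 0, 1); (0, 1, 1, 1, 0); (4, 0, 1, 1, 0))


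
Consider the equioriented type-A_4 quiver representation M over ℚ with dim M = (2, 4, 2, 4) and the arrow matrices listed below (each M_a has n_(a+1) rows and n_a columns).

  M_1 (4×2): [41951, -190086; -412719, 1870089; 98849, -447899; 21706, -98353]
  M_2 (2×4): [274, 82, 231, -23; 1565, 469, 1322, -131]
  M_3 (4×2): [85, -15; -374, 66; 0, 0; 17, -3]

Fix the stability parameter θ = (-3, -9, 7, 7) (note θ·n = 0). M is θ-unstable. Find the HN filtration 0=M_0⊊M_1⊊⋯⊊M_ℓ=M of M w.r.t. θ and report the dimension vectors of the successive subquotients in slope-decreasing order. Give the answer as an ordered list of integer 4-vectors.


Barcode: M ≅ I[1,3], I[1,4], I[2,2]^2, I[4,4]^3. HN layers by μ_θ (3 steps, strictly decreasing):
  μ^(1)=7; μ^(2)=-6; μ^(3)=-9

((0, 0, 2, 4); (2, 2, 0, 0); (0, 2, 0, 0))


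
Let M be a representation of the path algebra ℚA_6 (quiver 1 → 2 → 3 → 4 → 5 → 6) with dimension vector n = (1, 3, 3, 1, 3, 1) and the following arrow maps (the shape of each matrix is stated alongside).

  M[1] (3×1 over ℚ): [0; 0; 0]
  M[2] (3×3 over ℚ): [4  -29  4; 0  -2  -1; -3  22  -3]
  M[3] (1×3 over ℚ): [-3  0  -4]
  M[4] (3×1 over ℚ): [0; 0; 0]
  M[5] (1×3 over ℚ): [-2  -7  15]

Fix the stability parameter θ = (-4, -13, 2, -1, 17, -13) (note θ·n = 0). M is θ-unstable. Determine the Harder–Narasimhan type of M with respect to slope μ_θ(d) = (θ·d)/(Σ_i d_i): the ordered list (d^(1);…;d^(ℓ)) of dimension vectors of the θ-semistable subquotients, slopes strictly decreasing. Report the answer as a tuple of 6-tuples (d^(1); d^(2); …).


Barcode: M ≅ I[1,1], I[2,3]^2, I[2,4], I[5,5]^2, I[5,6]. HN layers by μ_θ (5 steps, strictly decreasing):
  μ^(1)=17; μ^(2)=2; μ^(3)=1/2; μ^(4)=-4; μ^(5)=-13

((0, 0, 0, 0, 2, 0); (0, 0, 2, 0, 1, 1); (0, 0, 1, 1, 0, 0); (1, 0, 0, 0, 0, 0); (0, 3, 0, 0, 0, 0))


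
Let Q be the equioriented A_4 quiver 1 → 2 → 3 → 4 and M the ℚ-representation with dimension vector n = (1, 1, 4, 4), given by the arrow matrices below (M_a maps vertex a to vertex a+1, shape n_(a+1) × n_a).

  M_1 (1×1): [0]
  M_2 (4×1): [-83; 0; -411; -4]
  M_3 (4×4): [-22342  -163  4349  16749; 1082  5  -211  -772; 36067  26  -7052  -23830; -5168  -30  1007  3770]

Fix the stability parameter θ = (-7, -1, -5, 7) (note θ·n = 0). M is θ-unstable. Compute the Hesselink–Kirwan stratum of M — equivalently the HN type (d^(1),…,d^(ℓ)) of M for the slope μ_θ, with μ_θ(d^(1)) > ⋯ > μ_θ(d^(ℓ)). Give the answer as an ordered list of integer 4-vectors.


Barcode: M ≅ I[1,1], I[2,4], I[3,4]^3. HN layers by μ_θ (4 steps, strictly decreasing):
  μ^(1)=7; μ^(2)=-3; μ^(3)=-5; μ^(4)=-7

((0, 0, 0, 4); (0, 1, 1, 0); (0, 0, 3, 0); (1, 0, 0, 0))


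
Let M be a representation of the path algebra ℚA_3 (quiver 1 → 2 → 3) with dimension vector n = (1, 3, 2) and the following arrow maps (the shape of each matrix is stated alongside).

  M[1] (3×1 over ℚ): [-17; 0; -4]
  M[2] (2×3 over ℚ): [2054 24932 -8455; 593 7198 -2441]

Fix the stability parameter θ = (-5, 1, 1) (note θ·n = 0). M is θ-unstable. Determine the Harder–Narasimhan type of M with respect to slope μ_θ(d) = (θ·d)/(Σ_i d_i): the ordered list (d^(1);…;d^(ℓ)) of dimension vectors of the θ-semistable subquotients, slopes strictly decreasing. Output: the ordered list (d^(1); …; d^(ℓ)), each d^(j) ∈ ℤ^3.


Via rank(M_{q-1}∘⋯∘M_p): M ≅ I[1,3], I[2,2], I[2,3].
μ_θ-semistable layers: μ^(1)=1; μ^(2)=-5

((0, 3, 2); (1, 0, 0))


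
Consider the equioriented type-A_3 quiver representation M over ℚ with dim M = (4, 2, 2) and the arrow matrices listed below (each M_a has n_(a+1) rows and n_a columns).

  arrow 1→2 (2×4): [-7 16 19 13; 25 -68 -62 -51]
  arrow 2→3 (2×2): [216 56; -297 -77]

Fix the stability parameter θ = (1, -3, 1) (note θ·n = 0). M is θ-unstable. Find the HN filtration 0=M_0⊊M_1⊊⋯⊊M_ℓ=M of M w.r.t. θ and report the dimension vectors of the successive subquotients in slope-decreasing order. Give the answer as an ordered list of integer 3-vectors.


Barcode: M ≅ I[1,1]^2, I[1,2], I[1,3], I[3,3]. HN layers by μ_θ (2 steps, strictly decreasing):
  μ^(1)=1; μ^(2)=-1

((2, 0, 2); (2, 2, 0))


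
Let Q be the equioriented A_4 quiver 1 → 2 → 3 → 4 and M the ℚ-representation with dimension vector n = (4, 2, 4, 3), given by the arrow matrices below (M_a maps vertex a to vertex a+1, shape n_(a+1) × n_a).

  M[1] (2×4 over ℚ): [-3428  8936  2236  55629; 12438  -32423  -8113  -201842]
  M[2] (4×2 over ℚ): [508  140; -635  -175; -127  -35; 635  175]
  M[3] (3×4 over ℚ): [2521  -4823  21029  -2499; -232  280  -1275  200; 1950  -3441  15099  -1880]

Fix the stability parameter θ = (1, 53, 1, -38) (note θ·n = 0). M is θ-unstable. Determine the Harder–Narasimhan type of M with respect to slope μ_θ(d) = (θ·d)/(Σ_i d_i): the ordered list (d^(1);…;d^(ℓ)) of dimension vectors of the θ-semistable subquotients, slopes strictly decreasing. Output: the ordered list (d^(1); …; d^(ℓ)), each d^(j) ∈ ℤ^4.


Interval decomposition of M: I[1,1]^2, I[1,2], I[1,4], I[3,3], I[3,4]^2.
HN type (ℓ=4): μ^(1)=53; μ^(2)=16/3; μ^(3)=1; μ^(4)=-37/2

((0, 1, 0, 0); (0, 1, 1, 1); (4, 0, 1, 0); (0, 0, 2, 2))


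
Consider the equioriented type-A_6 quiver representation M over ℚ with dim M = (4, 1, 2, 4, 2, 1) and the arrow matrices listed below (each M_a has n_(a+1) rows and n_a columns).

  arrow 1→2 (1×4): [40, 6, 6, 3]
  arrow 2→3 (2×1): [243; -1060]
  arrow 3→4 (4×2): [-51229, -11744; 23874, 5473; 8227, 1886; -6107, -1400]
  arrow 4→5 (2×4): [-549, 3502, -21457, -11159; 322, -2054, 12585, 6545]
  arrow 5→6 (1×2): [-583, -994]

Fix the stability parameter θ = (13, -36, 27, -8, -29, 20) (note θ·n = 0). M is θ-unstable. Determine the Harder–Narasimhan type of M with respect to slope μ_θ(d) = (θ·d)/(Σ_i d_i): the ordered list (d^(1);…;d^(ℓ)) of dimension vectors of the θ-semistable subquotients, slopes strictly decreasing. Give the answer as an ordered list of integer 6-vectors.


Via rank(M_{q-1}∘⋯∘M_p): M ≅ I[1,1]^3, I[1,6], I[3,4], I[4,4], I[4,5].
μ_θ-semistable layers: μ^(1)=20; μ^(2)=13; μ^(3)=19/2; μ^(4)=-10/3; μ^(5)=-8; μ^(6)=-23/2; μ^(7)=-37/2

((0, 0, 0, 0, 0, 1); (3, 0, 0, 0, 0, 0); (0, 0, 1, 1, 0, 0); (0, 0, 1, 1, 1, 0); (0, 0, 0, 1, 0, 0); (1, 1, 0, 0, 0, 0); (0, 0, 0, 1, 1, 0))


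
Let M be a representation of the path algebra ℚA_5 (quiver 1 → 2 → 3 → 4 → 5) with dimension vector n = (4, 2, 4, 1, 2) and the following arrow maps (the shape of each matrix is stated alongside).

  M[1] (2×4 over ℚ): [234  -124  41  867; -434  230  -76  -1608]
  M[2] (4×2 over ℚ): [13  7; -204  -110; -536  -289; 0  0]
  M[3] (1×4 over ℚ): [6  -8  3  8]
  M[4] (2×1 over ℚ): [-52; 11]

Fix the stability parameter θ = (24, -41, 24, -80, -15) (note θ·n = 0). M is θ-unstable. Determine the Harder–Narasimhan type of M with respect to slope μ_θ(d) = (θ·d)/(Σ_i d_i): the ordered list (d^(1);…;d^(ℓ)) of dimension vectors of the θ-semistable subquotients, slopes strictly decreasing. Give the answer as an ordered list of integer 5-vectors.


Interval decomposition of M: I[1,1]^2, I[1,3], I[1,5], I[3,3]^2, I[5,5].
HN type (ℓ=4): μ^(1)=24; μ^(2)=-17/2; μ^(3)=-15; μ^(4)=-73/4

((2, 0, 3, 0, 0); (1, 1, 0, 0, 0); (0, 0, 0, 0, 2); (1, 1, 1, 1, 0))


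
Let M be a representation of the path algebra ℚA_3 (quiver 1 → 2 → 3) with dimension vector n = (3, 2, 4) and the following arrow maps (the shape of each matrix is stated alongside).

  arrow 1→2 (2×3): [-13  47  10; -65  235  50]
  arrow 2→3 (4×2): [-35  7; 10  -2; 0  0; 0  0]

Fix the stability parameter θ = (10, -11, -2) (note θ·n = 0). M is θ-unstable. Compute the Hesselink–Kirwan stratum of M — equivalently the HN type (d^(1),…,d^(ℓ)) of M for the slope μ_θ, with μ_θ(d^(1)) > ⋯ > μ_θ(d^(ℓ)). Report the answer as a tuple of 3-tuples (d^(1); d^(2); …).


Interval decomposition of M: I[1,1]^2, I[1,2], I[2,3], I[3,3]^3.
HN type (ℓ=4): μ^(1)=10; μ^(2)=-1/2; μ^(3)=-2; μ^(4)=-11

((2, 0, 0); (1, 1, 0); (0, 0, 4); (0, 1, 0))


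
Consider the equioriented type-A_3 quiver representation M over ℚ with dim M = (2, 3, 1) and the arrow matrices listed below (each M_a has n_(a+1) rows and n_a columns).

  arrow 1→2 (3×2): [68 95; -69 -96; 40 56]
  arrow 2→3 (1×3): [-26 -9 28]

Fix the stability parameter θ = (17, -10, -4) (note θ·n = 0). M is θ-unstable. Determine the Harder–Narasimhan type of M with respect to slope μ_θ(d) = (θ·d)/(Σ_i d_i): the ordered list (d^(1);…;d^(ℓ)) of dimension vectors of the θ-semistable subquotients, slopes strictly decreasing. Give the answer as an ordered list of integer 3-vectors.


Barcode: M ≅ I[1,2], I[1,3], I[2,2]. HN layers by μ_θ (3 steps, strictly decreasing):
  μ^(1)=7/2; μ^(2)=1; μ^(3)=-10

((1, 1, 0); (1, 1, 1); (0, 1, 0))


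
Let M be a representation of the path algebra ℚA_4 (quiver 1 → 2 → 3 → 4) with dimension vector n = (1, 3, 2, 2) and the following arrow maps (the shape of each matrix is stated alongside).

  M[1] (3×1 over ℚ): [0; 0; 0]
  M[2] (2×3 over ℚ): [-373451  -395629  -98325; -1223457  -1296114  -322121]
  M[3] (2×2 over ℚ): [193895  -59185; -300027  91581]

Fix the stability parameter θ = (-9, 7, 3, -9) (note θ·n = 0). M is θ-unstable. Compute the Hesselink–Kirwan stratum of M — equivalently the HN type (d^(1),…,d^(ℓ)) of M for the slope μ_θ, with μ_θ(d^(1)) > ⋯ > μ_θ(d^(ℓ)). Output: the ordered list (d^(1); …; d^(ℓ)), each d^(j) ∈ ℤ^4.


Via rank(M_{q-1}∘⋯∘M_p): M ≅ I[1,1], I[2,2], I[2,3], I[2,4], I[4,4].
μ_θ-semistable layers: μ^(1)=7; μ^(2)=5; μ^(3)=1/3; μ^(4)=-9

((0, 1, 0, 0); (0, 1, 1, 0); (0, 1, 1, 1); (1, 0, 0, 1))


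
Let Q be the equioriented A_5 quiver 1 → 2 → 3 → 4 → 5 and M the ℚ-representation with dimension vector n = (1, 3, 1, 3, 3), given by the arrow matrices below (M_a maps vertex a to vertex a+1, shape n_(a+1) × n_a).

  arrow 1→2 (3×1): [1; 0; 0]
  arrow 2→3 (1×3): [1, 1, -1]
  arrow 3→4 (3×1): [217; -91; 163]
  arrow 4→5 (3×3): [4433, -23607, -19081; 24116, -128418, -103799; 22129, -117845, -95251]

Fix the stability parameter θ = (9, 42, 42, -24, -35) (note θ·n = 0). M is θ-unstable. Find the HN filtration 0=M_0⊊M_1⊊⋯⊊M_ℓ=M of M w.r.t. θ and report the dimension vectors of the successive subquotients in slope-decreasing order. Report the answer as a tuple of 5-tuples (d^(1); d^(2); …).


Via rank(M_{q-1}∘⋯∘M_p): M ≅ I[1,5], I[2,2]^2, I[4,5]^2.
μ_θ-semistable layers: μ^(1)=42; μ^(2)=34/5; μ^(3)=-59/2

((0, 2, 0, 0, 0); (1, 1, 1, 1, 1); (0, 0, 0, 2, 2))


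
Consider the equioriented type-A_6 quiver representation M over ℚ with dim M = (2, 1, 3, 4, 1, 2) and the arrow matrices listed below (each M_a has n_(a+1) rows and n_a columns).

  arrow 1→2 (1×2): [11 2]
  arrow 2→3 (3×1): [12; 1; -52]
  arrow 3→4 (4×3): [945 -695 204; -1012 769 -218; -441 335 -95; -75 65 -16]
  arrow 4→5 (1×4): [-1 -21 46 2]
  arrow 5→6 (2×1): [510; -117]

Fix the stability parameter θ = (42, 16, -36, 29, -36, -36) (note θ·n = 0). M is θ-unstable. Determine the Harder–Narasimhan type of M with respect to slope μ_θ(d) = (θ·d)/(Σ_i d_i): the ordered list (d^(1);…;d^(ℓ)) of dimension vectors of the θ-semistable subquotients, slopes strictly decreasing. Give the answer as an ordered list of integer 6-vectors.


Interval decomposition of M: I[1,1], I[1,6], I[3,4]^2, I[4,4], I[6,6].
HN type (ℓ=4): μ^(1)=42; μ^(2)=29; μ^(3)=-7/2; μ^(4)=-36

((1, 0, 0, 0, 0, 0); (0, 0, 0, 3, 0, 0); (1, 1, 1, 1, 1, 1); (0, 0, 2, 0, 0, 1))


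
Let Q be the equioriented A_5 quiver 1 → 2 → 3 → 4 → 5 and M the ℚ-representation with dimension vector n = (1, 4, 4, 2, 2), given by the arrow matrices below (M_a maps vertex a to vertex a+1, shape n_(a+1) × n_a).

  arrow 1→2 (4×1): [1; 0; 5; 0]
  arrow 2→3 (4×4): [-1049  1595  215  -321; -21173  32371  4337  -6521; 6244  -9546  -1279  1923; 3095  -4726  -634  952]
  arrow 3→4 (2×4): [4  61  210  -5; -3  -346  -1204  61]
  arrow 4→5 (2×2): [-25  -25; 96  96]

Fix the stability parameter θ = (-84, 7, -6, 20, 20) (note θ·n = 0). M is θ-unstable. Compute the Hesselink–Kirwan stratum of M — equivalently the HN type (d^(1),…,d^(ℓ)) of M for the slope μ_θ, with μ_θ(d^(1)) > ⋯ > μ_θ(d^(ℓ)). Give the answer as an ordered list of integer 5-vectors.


Interval decomposition of M: I[1,4], I[2,3]^2, I[2,5], I[5,5].
HN type (ℓ=3): μ^(1)=20; μ^(2)=1/2; μ^(3)=-84

((0, 0, 0, 2, 2); (0, 4, 4, 0, 0); (1, 0, 0, 0, 0))


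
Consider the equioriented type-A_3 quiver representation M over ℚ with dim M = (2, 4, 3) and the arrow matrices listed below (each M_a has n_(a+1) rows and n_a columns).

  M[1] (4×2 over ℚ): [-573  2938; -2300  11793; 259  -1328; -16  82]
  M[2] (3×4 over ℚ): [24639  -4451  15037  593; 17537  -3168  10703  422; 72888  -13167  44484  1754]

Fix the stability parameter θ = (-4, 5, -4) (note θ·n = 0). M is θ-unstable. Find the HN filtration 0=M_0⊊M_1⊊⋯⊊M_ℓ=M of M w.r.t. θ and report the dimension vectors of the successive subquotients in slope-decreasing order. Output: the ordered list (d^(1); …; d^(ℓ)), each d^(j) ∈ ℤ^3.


Via rank(M_{q-1}∘⋯∘M_p): M ≅ I[1,2], I[1,3], I[2,3]^2.
μ_θ-semistable layers: μ^(1)=5; μ^(2)=1/2; μ^(3)=-4

((0, 1, 0); (0, 3, 3); (2, 0, 0))


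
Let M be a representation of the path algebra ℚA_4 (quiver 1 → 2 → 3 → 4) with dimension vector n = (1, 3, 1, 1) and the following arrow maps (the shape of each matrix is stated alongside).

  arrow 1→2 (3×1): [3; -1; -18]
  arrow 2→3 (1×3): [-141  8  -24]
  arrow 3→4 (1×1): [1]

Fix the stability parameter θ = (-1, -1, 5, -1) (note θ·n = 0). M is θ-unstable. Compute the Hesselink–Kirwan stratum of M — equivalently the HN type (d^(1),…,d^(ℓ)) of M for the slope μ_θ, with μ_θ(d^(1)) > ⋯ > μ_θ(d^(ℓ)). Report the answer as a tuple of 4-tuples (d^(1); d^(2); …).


Via rank(M_{q-1}∘⋯∘M_p): M ≅ I[1,4], I[2,2]^2.
μ_θ-semistable layers: μ^(1)=2; μ^(2)=-1

((0, 0, 1, 1); (1, 3, 0, 0))


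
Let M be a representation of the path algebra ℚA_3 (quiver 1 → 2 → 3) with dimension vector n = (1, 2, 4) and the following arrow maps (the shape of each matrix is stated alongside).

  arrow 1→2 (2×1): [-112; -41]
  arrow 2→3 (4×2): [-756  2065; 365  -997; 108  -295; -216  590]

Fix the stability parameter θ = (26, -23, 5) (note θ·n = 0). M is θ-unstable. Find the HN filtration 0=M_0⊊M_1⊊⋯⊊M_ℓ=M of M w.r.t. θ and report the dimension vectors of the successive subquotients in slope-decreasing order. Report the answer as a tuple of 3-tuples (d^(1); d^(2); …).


Interval decomposition of M: I[1,3], I[2,3], I[3,3]^2.
HN type (ℓ=3): μ^(1)=5; μ^(2)=3/2; μ^(3)=-23

((0, 0, 4); (1, 1, 0); (0, 1, 0))


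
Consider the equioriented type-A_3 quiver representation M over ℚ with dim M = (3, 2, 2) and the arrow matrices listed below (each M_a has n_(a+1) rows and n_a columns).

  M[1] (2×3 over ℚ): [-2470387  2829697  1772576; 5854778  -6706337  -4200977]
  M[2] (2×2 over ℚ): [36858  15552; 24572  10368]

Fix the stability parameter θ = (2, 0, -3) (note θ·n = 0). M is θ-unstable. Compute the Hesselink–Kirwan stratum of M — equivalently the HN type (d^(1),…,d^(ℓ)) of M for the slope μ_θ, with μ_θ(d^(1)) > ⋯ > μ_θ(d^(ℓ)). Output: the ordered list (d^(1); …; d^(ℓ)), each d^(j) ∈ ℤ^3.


Via rank(M_{q-1}∘⋯∘M_p): M ≅ I[1,1], I[1,2], I[1,3], I[3,3].
μ_θ-semistable layers: μ^(1)=2; μ^(2)=1; μ^(3)=-1/3; μ^(4)=-3

((1, 0, 0); (1, 1, 0); (1, 1, 1); (0, 0, 1))


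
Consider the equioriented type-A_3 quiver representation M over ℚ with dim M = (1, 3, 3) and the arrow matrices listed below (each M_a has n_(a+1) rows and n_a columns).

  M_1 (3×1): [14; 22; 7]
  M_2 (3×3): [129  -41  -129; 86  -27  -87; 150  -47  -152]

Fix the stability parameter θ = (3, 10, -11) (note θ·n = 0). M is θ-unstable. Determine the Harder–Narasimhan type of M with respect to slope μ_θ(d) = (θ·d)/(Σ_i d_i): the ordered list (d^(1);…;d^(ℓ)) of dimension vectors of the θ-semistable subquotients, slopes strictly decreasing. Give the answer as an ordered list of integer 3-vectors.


Interval decomposition of M: I[1,3], I[2,3]^2.
HN type (ℓ=2): μ^(1)=2/3; μ^(2)=-1/2

((1, 1, 1); (0, 2, 2))


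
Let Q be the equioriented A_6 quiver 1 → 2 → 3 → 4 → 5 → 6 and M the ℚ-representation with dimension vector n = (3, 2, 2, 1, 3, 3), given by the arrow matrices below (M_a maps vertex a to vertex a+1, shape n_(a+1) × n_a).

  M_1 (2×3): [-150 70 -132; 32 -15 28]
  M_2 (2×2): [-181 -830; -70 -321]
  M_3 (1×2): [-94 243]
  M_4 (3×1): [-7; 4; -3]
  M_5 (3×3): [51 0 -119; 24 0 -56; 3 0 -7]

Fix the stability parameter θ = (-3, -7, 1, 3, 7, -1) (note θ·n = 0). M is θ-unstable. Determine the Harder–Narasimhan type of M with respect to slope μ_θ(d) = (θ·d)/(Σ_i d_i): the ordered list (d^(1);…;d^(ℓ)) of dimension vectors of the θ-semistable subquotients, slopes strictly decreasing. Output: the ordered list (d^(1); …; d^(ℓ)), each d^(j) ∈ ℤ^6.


Interval decomposition of M: I[1,1], I[1,3], I[1,5], I[5,5], I[5,6], I[6,6]^2.
HN type (ℓ=6): μ^(1)=7; μ^(2)=3; μ^(3)=1; μ^(4)=-1; μ^(5)=-3; μ^(6)=-5

((0, 0, 0, 0, 2, 0); (0, 0, 0, 1, 1, 1); (0, 0, 2, 0, 0, 0); (0, 0, 0, 0, 0, 2); (1, 0, 0, 0, 0, 0); (2, 2, 0, 0, 0, 0))


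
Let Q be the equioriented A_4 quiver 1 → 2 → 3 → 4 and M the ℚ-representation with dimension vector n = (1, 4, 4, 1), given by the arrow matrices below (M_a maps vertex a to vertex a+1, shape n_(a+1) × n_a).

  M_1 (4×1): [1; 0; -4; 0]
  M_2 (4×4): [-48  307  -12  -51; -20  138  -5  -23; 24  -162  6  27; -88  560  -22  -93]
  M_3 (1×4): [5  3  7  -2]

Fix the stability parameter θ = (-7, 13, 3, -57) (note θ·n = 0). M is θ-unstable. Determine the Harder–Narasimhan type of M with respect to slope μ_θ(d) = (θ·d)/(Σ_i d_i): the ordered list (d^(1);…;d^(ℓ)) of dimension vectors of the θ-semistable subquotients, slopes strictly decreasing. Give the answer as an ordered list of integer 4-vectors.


Barcode: M ≅ I[1,2], I[2,3]^2, I[2,4], I[3,3]. HN layers by μ_θ (5 steps, strictly decreasing):
  μ^(1)=13; μ^(2)=8; μ^(3)=3; μ^(4)=-7; μ^(5)=-41/3

((0, 1, 0, 0); (0, 2, 2, 0); (0, 0, 1, 0); (1, 0, 0, 0); (0, 1, 1, 1))


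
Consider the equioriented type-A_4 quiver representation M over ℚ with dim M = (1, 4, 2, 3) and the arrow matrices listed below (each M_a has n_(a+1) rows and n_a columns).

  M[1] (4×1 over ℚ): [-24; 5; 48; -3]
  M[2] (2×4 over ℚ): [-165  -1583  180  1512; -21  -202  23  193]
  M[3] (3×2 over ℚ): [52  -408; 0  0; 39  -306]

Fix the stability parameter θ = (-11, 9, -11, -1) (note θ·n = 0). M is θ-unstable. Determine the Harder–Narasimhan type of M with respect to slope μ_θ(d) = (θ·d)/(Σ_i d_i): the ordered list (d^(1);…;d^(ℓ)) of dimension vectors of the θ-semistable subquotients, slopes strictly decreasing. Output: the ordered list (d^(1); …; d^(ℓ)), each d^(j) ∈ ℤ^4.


Interval decomposition of M: I[1,4], I[2,2]^2, I[2,3], I[4,4]^2.
HN type (ℓ=3): μ^(1)=9; μ^(2)=-1; μ^(3)=-11

((0, 2, 0, 0); (0, 2, 2, 3); (1, 0, 0, 0))


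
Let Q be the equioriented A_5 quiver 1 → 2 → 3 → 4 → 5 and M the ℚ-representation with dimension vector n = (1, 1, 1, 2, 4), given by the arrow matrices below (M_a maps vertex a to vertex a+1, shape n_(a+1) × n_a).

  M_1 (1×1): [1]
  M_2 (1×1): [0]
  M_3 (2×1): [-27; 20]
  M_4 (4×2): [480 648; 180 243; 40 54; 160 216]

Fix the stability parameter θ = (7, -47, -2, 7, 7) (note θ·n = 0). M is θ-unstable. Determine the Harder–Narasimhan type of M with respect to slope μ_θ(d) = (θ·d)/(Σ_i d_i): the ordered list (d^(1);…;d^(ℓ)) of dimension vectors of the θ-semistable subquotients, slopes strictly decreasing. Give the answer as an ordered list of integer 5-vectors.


Interval decomposition of M: I[1,2], I[3,4], I[4,5], I[5,5]^3.
HN type (ℓ=3): μ^(1)=7; μ^(2)=-2; μ^(3)=-20

((0, 0, 0, 2, 4); (0, 0, 1, 0, 0); (1, 1, 0, 0, 0))


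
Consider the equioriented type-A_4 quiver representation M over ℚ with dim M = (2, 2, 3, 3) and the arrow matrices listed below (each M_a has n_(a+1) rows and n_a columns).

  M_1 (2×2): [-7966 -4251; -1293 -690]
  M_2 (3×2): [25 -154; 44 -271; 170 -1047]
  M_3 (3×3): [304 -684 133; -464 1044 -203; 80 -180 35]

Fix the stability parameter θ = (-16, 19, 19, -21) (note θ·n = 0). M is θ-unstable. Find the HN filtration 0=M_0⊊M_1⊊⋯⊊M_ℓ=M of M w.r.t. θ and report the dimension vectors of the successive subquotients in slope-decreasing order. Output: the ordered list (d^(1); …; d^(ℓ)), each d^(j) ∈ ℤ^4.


Interval decomposition of M: I[1,3], I[1,4], I[3,3], I[4,4]^2.
HN type (ℓ=4): μ^(1)=19; μ^(2)=17/3; μ^(3)=-16; μ^(4)=-21

((0, 1, 2, 0); (0, 1, 1, 1); (2, 0, 0, 0); (0, 0, 0, 2))


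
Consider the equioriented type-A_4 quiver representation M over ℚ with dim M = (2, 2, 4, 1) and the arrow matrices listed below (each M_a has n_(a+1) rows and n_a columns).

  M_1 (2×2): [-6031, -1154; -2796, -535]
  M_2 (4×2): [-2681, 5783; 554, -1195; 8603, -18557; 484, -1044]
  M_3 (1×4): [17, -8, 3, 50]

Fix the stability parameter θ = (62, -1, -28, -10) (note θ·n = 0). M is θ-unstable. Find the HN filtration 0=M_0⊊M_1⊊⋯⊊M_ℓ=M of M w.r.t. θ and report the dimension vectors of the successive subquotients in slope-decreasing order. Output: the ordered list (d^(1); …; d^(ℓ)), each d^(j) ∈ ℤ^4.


Interval decomposition of M: I[1,3]^2, I[3,3], I[3,4].
HN type (ℓ=3): μ^(1)=11; μ^(2)=-10; μ^(3)=-28

((2, 2, 2, 0); (0, 0, 0, 1); (0, 0, 2, 0))


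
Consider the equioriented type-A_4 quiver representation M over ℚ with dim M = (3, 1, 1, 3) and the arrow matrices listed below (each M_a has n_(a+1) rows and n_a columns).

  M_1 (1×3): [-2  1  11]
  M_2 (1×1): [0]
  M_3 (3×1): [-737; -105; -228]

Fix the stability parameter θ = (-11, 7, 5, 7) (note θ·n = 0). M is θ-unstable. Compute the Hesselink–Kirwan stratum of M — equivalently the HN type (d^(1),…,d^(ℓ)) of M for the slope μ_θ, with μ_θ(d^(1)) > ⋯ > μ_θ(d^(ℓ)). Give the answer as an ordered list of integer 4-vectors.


Via rank(M_{q-1}∘⋯∘M_p): M ≅ I[1,1]^2, I[1,2], I[3,4], I[4,4]^2.
μ_θ-semistable layers: μ^(1)=7; μ^(2)=5; μ^(3)=-11

((0, 1, 0, 3); (0, 0, 1, 0); (3, 0, 0, 0))


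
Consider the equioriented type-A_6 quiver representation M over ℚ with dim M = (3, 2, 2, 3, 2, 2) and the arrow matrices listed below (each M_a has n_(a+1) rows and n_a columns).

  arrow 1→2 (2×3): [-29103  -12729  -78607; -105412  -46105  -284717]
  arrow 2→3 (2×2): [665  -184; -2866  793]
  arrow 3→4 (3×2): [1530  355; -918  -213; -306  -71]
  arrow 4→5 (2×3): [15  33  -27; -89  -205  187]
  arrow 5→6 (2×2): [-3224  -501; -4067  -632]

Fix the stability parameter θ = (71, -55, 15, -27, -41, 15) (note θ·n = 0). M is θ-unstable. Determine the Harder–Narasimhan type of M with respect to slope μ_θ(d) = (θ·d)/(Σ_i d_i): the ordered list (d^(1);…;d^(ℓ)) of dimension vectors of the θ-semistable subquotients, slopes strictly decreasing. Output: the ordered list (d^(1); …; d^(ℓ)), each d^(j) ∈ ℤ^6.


Interval decomposition of M: I[1,1], I[1,3], I[1,6], I[4,4], I[4,6].
HN type (ℓ=6): μ^(1)=71; μ^(2)=15; μ^(3)=8; μ^(4)=-37/5; μ^(5)=-27; μ^(6)=-34

((1, 0, 0, 0, 0, 0); (0, 0, 1, 0, 0, 2); (1, 1, 0, 0, 0, 0); (1, 1, 1, 1, 1, 0); (0, 0, 0, 1, 0, 0); (0, 0, 0, 1, 1, 0))


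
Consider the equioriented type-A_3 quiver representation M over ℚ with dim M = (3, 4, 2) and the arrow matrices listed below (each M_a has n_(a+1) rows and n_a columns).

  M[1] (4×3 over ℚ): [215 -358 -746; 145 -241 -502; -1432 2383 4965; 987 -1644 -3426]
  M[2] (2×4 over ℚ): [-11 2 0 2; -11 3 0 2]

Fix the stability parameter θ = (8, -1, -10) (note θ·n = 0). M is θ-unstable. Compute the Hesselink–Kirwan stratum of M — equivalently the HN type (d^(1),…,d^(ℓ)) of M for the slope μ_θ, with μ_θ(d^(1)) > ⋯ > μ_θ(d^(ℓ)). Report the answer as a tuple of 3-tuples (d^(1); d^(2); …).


Barcode: M ≅ I[1,2], I[1,3]^2, I[2,2]. HN layers by μ_θ (2 steps, strictly decreasing):
  μ^(1)=7/2; μ^(2)=-1

((1, 1, 0); (2, 3, 2))


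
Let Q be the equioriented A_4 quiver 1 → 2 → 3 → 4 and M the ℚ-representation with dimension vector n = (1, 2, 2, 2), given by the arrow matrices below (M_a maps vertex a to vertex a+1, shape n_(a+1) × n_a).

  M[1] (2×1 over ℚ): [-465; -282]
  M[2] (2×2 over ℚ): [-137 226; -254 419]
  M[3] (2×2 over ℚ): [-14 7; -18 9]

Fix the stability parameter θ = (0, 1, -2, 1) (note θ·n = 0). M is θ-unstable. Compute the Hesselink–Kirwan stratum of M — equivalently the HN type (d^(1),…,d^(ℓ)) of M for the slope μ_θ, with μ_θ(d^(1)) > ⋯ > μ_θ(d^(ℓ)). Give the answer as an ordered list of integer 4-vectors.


Barcode: M ≅ I[1,4], I[2,3], I[4,4]. HN layers by μ_θ (3 steps, strictly decreasing):
  μ^(1)=1; μ^(2)=-1/3; μ^(3)=-1/2

((0, 0, 0, 2); (1, 1, 1, 0); (0, 1, 1, 0))


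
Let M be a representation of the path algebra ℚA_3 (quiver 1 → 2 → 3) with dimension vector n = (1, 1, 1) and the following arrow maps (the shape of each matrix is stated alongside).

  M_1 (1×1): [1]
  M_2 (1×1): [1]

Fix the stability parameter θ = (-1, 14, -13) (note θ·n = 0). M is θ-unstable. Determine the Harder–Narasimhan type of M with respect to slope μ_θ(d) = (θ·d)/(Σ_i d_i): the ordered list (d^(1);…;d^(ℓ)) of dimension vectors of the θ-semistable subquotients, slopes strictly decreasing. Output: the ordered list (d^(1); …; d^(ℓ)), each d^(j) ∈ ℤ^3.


Via rank(M_{q-1}∘⋯∘M_p): M ≅ I[1,3].
μ_θ-semistable layers: μ^(1)=1/2; μ^(2)=-1

((0, 1, 1); (1, 0, 0))


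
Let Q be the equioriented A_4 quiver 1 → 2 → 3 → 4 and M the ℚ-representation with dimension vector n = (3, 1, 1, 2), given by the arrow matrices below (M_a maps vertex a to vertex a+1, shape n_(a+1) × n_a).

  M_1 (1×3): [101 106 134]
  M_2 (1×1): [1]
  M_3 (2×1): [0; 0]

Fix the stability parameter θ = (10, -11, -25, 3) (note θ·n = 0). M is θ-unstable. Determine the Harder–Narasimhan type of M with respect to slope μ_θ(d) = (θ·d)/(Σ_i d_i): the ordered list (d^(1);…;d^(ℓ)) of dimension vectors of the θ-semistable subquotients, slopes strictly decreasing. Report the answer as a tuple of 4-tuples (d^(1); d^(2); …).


Barcode: M ≅ I[1,1]^2, I[1,3], I[4,4]^2. HN layers by μ_θ (3 steps, strictly decreasing):
  μ^(1)=10; μ^(2)=3; μ^(3)=-26/3

((2, 0, 0, 0); (0, 0, 0, 2); (1, 1, 1, 0))


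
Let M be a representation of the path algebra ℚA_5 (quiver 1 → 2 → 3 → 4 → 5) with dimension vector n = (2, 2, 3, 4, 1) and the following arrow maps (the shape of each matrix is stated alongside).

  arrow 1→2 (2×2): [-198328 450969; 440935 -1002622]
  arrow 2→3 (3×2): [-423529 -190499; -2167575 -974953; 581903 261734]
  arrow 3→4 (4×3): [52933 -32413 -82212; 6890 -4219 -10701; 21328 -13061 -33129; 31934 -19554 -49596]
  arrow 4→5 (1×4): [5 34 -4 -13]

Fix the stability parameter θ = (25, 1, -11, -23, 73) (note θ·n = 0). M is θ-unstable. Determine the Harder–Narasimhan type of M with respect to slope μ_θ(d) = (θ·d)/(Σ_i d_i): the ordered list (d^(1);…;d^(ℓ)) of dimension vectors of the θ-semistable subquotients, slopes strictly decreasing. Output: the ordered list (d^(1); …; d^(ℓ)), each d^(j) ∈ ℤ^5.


Barcode: M ≅ I[1,4], I[1,5], I[3,3], I[4,4]^2. HN layers by μ_θ (4 steps, strictly decreasing):
  μ^(1)=73; μ^(2)=-2; μ^(3)=-11; μ^(4)=-23

((0, 0, 0, 0, 1); (2, 2, 2, 2, 0); (0, 0, 1, 0, 0); (0, 0, 0, 2, 0))
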